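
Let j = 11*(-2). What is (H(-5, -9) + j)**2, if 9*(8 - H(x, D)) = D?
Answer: 169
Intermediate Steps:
j = -22
H(x, D) = 8 - D/9
(H(-5, -9) + j)**2 = ((8 - 1/9*(-9)) - 22)**2 = ((8 + 1) - 22)**2 = (9 - 22)**2 = (-13)**2 = 169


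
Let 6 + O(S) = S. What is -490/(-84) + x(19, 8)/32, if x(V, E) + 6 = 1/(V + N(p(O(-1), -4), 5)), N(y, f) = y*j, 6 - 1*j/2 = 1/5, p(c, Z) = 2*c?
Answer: 129533/22944 ≈ 5.6456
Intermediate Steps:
O(S) = -6 + S
j = 58/5 (j = 12 - 2/5 = 12 - 2*⅕ = 12 - ⅖ = 58/5 ≈ 11.600)
N(y, f) = 58*y/5 (N(y, f) = y*(58/5) = 58*y/5)
x(V, E) = -6 + 1/(-812/5 + V) (x(V, E) = -6 + 1/(V + 58*(2*(-6 - 1))/5) = -6 + 1/(V + 58*(2*(-7))/5) = -6 + 1/(V + (58/5)*(-14)) = -6 + 1/(V - 812/5) = -6 + 1/(-812/5 + V))
-490/(-84) + x(19, 8)/32 = -490/(-84) + ((4877 - 30*19)/(-812 + 5*19))/32 = -490*(-1/84) + ((4877 - 570)/(-812 + 95))*(1/32) = 35/6 + (4307/(-717))*(1/32) = 35/6 - 1/717*4307*(1/32) = 35/6 - 4307/717*1/32 = 35/6 - 4307/22944 = 129533/22944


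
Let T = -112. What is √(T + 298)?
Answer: √186 ≈ 13.638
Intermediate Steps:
√(T + 298) = √(-112 + 298) = √186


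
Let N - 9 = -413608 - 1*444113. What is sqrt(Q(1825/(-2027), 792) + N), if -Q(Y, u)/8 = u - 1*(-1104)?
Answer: 4*I*sqrt(54555) ≈ 934.28*I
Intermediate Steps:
N = -857712 (N = 9 + (-413608 - 1*444113) = 9 + (-413608 - 444113) = 9 - 857721 = -857712)
Q(Y, u) = -8832 - 8*u (Q(Y, u) = -8*(u - 1*(-1104)) = -8*(u + 1104) = -8*(1104 + u) = -8832 - 8*u)
sqrt(Q(1825/(-2027), 792) + N) = sqrt((-8832 - 8*792) - 857712) = sqrt((-8832 - 6336) - 857712) = sqrt(-15168 - 857712) = sqrt(-872880) = 4*I*sqrt(54555)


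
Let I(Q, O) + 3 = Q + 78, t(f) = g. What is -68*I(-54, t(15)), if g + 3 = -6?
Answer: -1428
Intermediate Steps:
g = -9 (g = -3 - 6 = -9)
t(f) = -9
I(Q, O) = 75 + Q (I(Q, O) = -3 + (Q + 78) = -3 + (78 + Q) = 75 + Q)
-68*I(-54, t(15)) = -68*(75 - 54) = -68*21 = -1428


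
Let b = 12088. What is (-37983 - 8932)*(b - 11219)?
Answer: -40769135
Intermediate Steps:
(-37983 - 8932)*(b - 11219) = (-37983 - 8932)*(12088 - 11219) = -46915*869 = -40769135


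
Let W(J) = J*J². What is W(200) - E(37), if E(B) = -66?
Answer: 8000066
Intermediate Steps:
W(J) = J³
W(200) - E(37) = 200³ - 1*(-66) = 8000000 + 66 = 8000066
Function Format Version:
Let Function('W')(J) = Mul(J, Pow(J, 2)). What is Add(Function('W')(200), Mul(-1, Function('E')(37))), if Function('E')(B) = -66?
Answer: 8000066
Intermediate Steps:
Function('W')(J) = Pow(J, 3)
Add(Function('W')(200), Mul(-1, Function('E')(37))) = Add(Pow(200, 3), Mul(-1, -66)) = Add(8000000, 66) = 8000066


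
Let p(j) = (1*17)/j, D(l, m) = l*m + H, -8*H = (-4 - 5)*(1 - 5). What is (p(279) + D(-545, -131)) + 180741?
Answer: 140689411/558 ≈ 2.5213e+5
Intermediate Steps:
H = -9/2 (H = -(-4 - 5)*(1 - 5)/8 = -(-9)*(-4)/8 = -1/8*36 = -9/2 ≈ -4.5000)
D(l, m) = -9/2 + l*m (D(l, m) = l*m - 9/2 = -9/2 + l*m)
p(j) = 17/j
(p(279) + D(-545, -131)) + 180741 = (17/279 + (-9/2 - 545*(-131))) + 180741 = (17*(1/279) + (-9/2 + 71395)) + 180741 = (17/279 + 142781/2) + 180741 = 39835933/558 + 180741 = 140689411/558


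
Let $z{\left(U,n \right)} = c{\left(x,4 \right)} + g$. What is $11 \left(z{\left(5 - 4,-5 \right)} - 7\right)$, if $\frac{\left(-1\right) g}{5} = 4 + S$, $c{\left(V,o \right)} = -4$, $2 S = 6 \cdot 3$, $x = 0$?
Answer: $-836$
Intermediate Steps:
$S = 9$ ($S = \frac{6 \cdot 3}{2} = \frac{1}{2} \cdot 18 = 9$)
$g = -65$ ($g = - 5 \left(4 + 9\right) = \left(-5\right) 13 = -65$)
$z{\left(U,n \right)} = -69$ ($z{\left(U,n \right)} = -4 - 65 = -69$)
$11 \left(z{\left(5 - 4,-5 \right)} - 7\right) = 11 \left(-69 - 7\right) = 11 \left(-76\right) = -836$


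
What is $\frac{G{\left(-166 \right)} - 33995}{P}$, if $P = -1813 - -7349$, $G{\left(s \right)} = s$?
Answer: $- \frac{34161}{5536} \approx -6.1707$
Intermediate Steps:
$P = 5536$ ($P = -1813 + 7349 = 5536$)
$\frac{G{\left(-166 \right)} - 33995}{P} = \frac{-166 - 33995}{5536} = \left(-34161\right) \frac{1}{5536} = - \frac{34161}{5536}$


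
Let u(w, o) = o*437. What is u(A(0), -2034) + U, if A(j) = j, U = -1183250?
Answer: -2072108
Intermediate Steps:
u(w, o) = 437*o
u(A(0), -2034) + U = 437*(-2034) - 1183250 = -888858 - 1183250 = -2072108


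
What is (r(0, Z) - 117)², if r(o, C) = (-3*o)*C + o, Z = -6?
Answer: 13689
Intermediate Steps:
r(o, C) = o - 3*C*o (r(o, C) = -3*C*o + o = o - 3*C*o)
(r(0, Z) - 117)² = (0*(1 - 3*(-6)) - 117)² = (0*(1 + 18) - 117)² = (0*19 - 117)² = (0 - 117)² = (-117)² = 13689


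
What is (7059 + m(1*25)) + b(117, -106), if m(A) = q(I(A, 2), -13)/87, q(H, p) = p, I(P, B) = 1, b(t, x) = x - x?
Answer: 614120/87 ≈ 7058.9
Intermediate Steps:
b(t, x) = 0
m(A) = -13/87
(7059 + m(1*25)) + b(117, -106) = (7059 - 13/87) + 0 = 614120/87 + 0 = 614120/87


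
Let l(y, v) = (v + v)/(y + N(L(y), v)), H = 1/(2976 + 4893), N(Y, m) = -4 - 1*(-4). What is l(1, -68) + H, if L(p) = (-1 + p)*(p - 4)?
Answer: -1070183/7869 ≈ -136.00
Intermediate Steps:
L(p) = (-1 + p)*(-4 + p)
N(Y, m) = 0 (N(Y, m) = -4 + 4 = 0)
H = 1/7869 ≈ 0.00012708
l(y, v) = 2*v/y (l(y, v) = (v + v)/(y + 0) = (2*v)/y = 2*v/y)
l(1, -68) + H = 2*(-68)/1 + 1/7869 = 2*(-68)*1 + 1/7869 = -136 + 1/7869 = -1070183/7869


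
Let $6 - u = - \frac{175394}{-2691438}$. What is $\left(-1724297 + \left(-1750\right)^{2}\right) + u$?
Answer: $\frac{1800853189574}{1345719} \approx 1.3382 \cdot 10^{6}$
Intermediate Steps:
$u = \frac{7986617}{1345719}$ ($u = 6 - - \frac{175394}{-2691438} = 6 - \left(-175394\right) \left(- \frac{1}{2691438}\right) = 6 - \frac{87697}{1345719} = \frac{7986617}{1345719} \approx 5.9348$)
$\left(-1724297 + \left(-1750\right)^{2}\right) + u = \left(-1724297 + \left(-1750\right)^{2}\right) + \frac{7986617}{1345719} = \left(-1724297 + 3062500\right) + \frac{7986617}{1345719} = 1338203 + \frac{7986617}{1345719} = \frac{1800853189574}{1345719}$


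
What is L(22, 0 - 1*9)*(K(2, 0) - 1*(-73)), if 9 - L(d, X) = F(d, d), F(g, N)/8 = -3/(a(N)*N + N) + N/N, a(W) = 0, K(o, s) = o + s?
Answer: 1725/11 ≈ 156.82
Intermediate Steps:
F(g, N) = 8 - 24/N (F(g, N) = 8*(-3/(0*N + N) + N/N) = 8*(-3/(0 + N) + 1) = 8*(-3/N + 1) = 8*(1 - 3/N) = 8 - 24/N)
L(d, X) = 1 + 24/d (L(d, X) = 9 - (8 - 24/d) = 9 + (-8 + 24/d) = 1 + 24/d)
L(22, 0 - 1*9)*(K(2, 0) - 1*(-73)) = ((24 + 22)/22)*((2 + 0) - 1*(-73)) = ((1/22)*46)*(2 + 73) = (23/11)*75 = 1725/11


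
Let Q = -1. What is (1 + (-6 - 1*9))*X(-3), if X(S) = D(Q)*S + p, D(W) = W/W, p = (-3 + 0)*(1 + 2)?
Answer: 168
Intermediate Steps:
p = -9 (p = -3*3 = -9)
D(W) = 1
X(S) = -9 + S (X(S) = 1*S - 9 = S - 9 = -9 + S)
(1 + (-6 - 1*9))*X(-3) = (1 + (-6 - 1*9))*(-9 - 3) = (1 + (-6 - 9))*(-12) = (1 - 15)*(-12) = -14*(-12) = 168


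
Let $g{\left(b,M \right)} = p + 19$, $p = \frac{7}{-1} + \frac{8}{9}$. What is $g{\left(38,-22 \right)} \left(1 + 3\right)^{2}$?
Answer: $\frac{1856}{9} \approx 206.22$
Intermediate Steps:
$p = - \frac{55}{9}$ ($p = 7 \left(-1\right) + 8 \cdot \frac{1}{9} = -7 + \frac{8}{9} = - \frac{55}{9} \approx -6.1111$)
$g{\left(b,M \right)} = \frac{116}{9}$ ($g{\left(b,M \right)} = - \frac{55}{9} + 19 = \frac{116}{9}$)
$g{\left(38,-22 \right)} \left(1 + 3\right)^{2} = \frac{116 \left(1 + 3\right)^{2}}{9} = \frac{116 \cdot 4^{2}}{9} = \frac{116}{9} \cdot 16 = \frac{1856}{9}$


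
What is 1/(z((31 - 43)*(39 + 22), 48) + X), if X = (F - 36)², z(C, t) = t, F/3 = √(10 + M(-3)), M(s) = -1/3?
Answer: 53/59139 + 8*√87/177417 ≈ 0.0013168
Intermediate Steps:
M(s) = -⅓ (M(s) = -1*⅓ = -⅓)
F = √87 (F = 3*√(10 - ⅓) = 3*√(29/3) = 3*(√87/3) = √87 ≈ 9.3274)
X = (-36 + √87)² (X = (√87 - 36)² = (-36 + √87)² ≈ 711.43)
1/(z((31 - 43)*(39 + 22), 48) + X) = 1/(48 + (36 - √87)²)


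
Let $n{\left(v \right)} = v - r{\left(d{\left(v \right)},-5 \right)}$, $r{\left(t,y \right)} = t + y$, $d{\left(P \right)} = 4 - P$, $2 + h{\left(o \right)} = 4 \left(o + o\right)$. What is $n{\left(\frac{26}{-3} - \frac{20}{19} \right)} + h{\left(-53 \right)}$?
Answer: $- \frac{25333}{57} \approx -444.44$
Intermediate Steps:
$h{\left(o \right)} = -2 + 8 o$ ($h{\left(o \right)} = -2 + 4 \left(o + o\right) = -2 + 4 \cdot 2 o = -2 + 8 o$)
$n{\left(v \right)} = 1 + 2 v$ ($n{\left(v \right)} = v - \left(\left(4 - v\right) - 5\right) = v - \left(-1 - v\right) = v + \left(1 + v\right) = 1 + 2 v$)
$n{\left(\frac{26}{-3} - \frac{20}{19} \right)} + h{\left(-53 \right)} = \left(1 + 2 \left(\frac{26}{-3} - \frac{20}{19}\right)\right) + \left(-2 + 8 \left(-53\right)\right) = \left(1 + 2 \left(26 \left(- \frac{1}{3}\right) - \frac{20}{19}\right)\right) - 426 = \left(1 + 2 \left(- \frac{26}{3} - \frac{20}{19}\right)\right) - 426 = \left(1 + 2 \left(- \frac{554}{57}\right)\right) - 426 = \left(1 - \frac{1108}{57}\right) - 426 = - \frac{1051}{57} - 426 = - \frac{25333}{57}$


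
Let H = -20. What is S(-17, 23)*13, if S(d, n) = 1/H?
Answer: -13/20 ≈ -0.65000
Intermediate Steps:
S(d, n) = -1/20 (S(d, n) = 1/(-20) = -1/20)
S(-17, 23)*13 = -1/20*13 = -13/20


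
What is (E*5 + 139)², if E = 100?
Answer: 408321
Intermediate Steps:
(E*5 + 139)² = (100*5 + 139)² = (500 + 139)² = 639² = 408321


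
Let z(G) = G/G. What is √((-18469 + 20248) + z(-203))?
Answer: 2*√445 ≈ 42.190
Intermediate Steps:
z(G) = 1
√((-18469 + 20248) + z(-203)) = √((-18469 + 20248) + 1) = √(1779 + 1) = √1780 = 2*√445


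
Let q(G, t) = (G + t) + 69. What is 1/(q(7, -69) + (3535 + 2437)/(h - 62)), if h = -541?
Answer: -603/1751 ≈ -0.34437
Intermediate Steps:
q(G, t) = 69 + G + t
1/(q(7, -69) + (3535 + 2437)/(h - 62)) = 1/((69 + 7 - 69) + (3535 + 2437)/(-541 - 62)) = 1/(7 + 5972/(-603)) = 1/(7 + 5972*(-1/603)) = 1/(7 - 5972/603) = 1/(-1751/603) = -603/1751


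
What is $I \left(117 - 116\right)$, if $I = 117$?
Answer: $117$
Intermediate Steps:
$I \left(117 - 116\right) = 117 \left(117 - 116\right) = 117 \cdot 1 = 117$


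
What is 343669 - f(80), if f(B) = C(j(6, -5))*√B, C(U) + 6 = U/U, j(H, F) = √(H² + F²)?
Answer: 343669 + 20*√5 ≈ 3.4371e+5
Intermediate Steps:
j(H, F) = √(F² + H²)
C(U) = -5 (C(U) = -6 + U/U = -6 + 1 = -5)
f(B) = -5*√B
343669 - f(80) = 343669 - (-5)*√80 = 343669 - (-5)*4*√5 = 343669 - (-20)*√5 = 343669 + 20*√5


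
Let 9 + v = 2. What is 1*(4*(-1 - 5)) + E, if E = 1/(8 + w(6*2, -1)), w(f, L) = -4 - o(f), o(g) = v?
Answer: -263/11 ≈ -23.909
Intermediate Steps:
v = -7 (v = -9 + 2 = -7)
o(g) = -7
w(f, L) = 3 (w(f, L) = -4 - 1*(-7) = -4 + 7 = 3)
E = 1/11 (E = 1/(8 + 3) = 1/11 ≈ 0.090909)
1*(4*(-1 - 5)) + E = 1*(4*(-1 - 5)) + 1/11 = 1*(4*(-6)) + 1/11 = 1*(-24) + 1/11 = -24 + 1/11 = -263/11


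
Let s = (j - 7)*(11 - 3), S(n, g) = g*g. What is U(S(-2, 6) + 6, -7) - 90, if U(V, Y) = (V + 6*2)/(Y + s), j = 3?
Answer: -1188/13 ≈ -91.385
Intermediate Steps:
S(n, g) = g²
s = -32 (s = (3 - 7)*(11 - 3) = -4*8 = -32)
U(V, Y) = (12 + V)/(-32 + Y) (U(V, Y) = (V + 6*2)/(Y - 32) = (V + 12)/(-32 + Y) = (12 + V)/(-32 + Y))
U(S(-2, 6) + 6, -7) - 90 = (12 + (6² + 6))/(-32 - 7) - 90 = (12 + (36 + 6))/(-39) - 90 = -(12 + 42)/39 - 90 = -1/39*54 - 90 = -18/13 - 90 = -1188/13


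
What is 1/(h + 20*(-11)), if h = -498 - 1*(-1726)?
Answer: 1/1008 ≈ 0.00099206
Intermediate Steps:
h = 1228 (h = -498 + 1726 = 1228)
1/(h + 20*(-11)) = 1/(1228 + 20*(-11)) = 1/(1228 - 220) = 1/1008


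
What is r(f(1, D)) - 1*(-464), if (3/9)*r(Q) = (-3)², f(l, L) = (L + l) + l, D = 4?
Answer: 491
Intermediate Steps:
f(l, L) = L + 2*l
r(Q) = 27 (r(Q) = 3*(-3)² = 3*9 = 27)
r(f(1, D)) - 1*(-464) = 27 - 1*(-464) = 27 + 464 = 491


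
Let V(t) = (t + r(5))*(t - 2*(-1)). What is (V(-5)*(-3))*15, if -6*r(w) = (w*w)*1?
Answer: -2475/2 ≈ -1237.5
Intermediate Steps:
r(w) = -w**2/6 (r(w) = -w*w/6 = -w**2/6)
V(t) = (2 + t)*(-25/6 + t) (V(t) = (t - 1/6*5**2)*(t - 2*(-1)) = (t - 1/6*25)*(t + 2) = (t - 25/6)*(2 + t) = (-25/6 + t)*(2 + t) = (2 + t)*(-25/6 + t))
(V(-5)*(-3))*15 = ((-25/3 + (-5)**2 - 13/6*(-5))*(-3))*15 = ((-25/3 + 25 + 65/6)*(-3))*15 = ((55/2)*(-3))*15 = -165/2*15 = -2475/2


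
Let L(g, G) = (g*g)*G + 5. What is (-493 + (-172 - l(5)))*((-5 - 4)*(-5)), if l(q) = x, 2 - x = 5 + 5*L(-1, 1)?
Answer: -28440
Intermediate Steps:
L(g, G) = 5 + G*g² (L(g, G) = g²*G + 5 = G*g² + 5 = 5 + G*g²)
x = -33 (x = 2 - (5 + 5*(5 + 1*(-1)²)) = 2 - (5 + 5*(5 + 1*1)) = 2 - (5 + 5*(5 + 1)) = 2 - (5 + 5*6) = 2 - (5 + 30) = 2 - 1*35 = 2 - 35 = -33)
l(q) = -33
(-493 + (-172 - l(5)))*((-5 - 4)*(-5)) = (-493 + (-172 - 1*(-33)))*((-5 - 4)*(-5)) = (-493 + (-172 + 33))*(-9*(-5)) = (-493 - 139)*45 = -632*45 = -28440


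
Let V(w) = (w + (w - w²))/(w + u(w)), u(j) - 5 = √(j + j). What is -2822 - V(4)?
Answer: -205934/73 - 16*√2/73 ≈ -2821.3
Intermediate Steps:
u(j) = 5 + √2*√j (u(j) = 5 + √(j + j) = 5 + √(2*j) = 5 + √2*√j)
V(w) = (-w² + 2*w)/(5 + w + √2*√w) (V(w) = (w + (w - w²))/(w + (5 + √2*√w)) = (-w² + 2*w)/(5 + w + √2*√w))
-2822 - V(4) = -2822 - 4*(2 - 1*4)/(5 + 4 + √2*√4) = -2822 - 4*(2 - 4)/(5 + 4 + √2*2) = -2822 - 4*(-2)/(5 + 4 + 2*√2) = -2822 - 4*(-2)/(9 + 2*√2) = -2822 - (-8)/(9 + 2*√2) = -2822 + 8/(9 + 2*√2)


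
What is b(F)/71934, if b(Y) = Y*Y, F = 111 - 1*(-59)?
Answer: 14450/35967 ≈ 0.40176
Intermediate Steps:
F = 170 (F = 111 + 59 = 170)
b(Y) = Y²
b(F)/71934 = 170²/71934 = 28900*(1/71934) = 14450/35967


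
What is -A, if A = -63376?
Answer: 63376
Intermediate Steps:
-A = -1*(-63376) = 63376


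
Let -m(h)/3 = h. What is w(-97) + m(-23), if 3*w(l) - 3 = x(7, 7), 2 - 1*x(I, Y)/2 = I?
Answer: 200/3 ≈ 66.667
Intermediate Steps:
x(I, Y) = 4 - 2*I
m(h) = -3*h
w(l) = -7/3 (w(l) = 1 + (4 - 2*7)/3 = 1 + (4 - 14)/3 = 1 + (⅓)*(-10) = 1 - 10/3 = -7/3)
w(-97) + m(-23) = -7/3 - 3*(-23) = -7/3 + 69 = 200/3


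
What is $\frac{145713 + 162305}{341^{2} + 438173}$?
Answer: $\frac{154009}{277227} \approx 0.55553$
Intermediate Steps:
$\frac{145713 + 162305}{341^{2} + 438173} = \frac{308018}{116281 + 438173} = \frac{308018}{554454} = 308018 \cdot \frac{1}{554454} = \frac{154009}{277227}$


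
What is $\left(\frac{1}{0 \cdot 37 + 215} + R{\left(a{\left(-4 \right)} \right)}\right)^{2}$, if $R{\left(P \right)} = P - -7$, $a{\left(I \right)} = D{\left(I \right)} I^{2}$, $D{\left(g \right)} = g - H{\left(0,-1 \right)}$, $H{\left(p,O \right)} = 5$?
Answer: $\frac{867538116}{46225} \approx 18768.0$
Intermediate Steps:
$D{\left(g \right)} = -5 + g$ ($D{\left(g \right)} = g - 5 = -5 + g$)
$a{\left(I \right)} = I^{2} \left(-5 + I\right)$ ($a{\left(I \right)} = \left(-5 + I\right) I^{2} = I^{2} \left(-5 + I\right)$)
$R{\left(P \right)} = 7 + P$ ($R{\left(P \right)} = P + 7 = 7 + P$)
$\left(\frac{1}{0 \cdot 37 + 215} + R{\left(a{\left(-4 \right)} \right)}\right)^{2} = \left(\frac{1}{0 \cdot 37 + 215} + \left(7 + \left(-4\right)^{2} \left(-5 - 4\right)\right)\right)^{2} = \left(\frac{1}{0 + 215} + \left(7 + 16 \left(-9\right)\right)\right)^{2} = \left(\frac{1}{215} + \left(7 - 144\right)\right)^{2} = \left(\frac{1}{215} - 137\right)^{2} = \left(- \frac{29454}{215}\right)^{2} = \frac{867538116}{46225}$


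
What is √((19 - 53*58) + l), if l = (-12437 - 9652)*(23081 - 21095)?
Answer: I*√43871809 ≈ 6623.6*I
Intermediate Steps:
l = -43868754 (l = -22089*1986 = -43868754)
√((19 - 53*58) + l) = √((19 - 53*58) - 43868754) = √((19 - 3074) - 43868754) = √(-3055 - 43868754) = √(-43871809) = I*√43871809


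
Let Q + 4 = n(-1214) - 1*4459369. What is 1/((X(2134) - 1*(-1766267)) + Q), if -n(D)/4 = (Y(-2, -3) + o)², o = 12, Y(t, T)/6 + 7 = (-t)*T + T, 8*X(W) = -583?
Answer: -8/21771223 ≈ -3.6746e-7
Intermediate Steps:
X(W) = -583/8 (X(W) = (⅛)*(-583) = -583/8)
Y(t, T) = -42 + 6*T - 6*T*t (Y(t, T) = -42 + 6*((-t)*T + T) = -42 + 6*(-T*t + T) = -42 + 6*(T - T*t) = -42 + (6*T - 6*T*t) = -42 + 6*T - 6*T*t)
n(D) = -28224 (n(D) = -4*((-42 + 6*(-3) - 6*(-3)*(-2)) + 12)² = -4*((-42 - 18 - 36) + 12)² = -4*(-96 + 12)² = -4*(-84)² = -4*7056 = -28224)
Q = -4487597 (Q = -4 + (-28224 - 1*4459369) = -4 + (-28224 - 4459369) = -4 - 4487593 = -4487597)
1/((X(2134) - 1*(-1766267)) + Q) = 1/((-583/8 - 1*(-1766267)) - 4487597) = 1/((-583/8 + 1766267) - 4487597) = 1/(14129553/8 - 4487597) = 1/(-21771223/8) = -8/21771223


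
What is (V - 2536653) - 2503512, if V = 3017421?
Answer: -2022744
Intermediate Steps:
(V - 2536653) - 2503512 = (3017421 - 2536653) - 2503512 = 480768 - 2503512 = -2022744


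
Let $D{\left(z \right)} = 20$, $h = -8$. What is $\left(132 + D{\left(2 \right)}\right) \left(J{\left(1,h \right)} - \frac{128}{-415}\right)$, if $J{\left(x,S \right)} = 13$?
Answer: $\frac{839496}{415} \approx 2022.9$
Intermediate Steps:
$\left(132 + D{\left(2 \right)}\right) \left(J{\left(1,h \right)} - \frac{128}{-415}\right) = \left(132 + 20\right) \left(13 - \frac{128}{-415}\right) = 152 \left(13 - - \frac{128}{415}\right) = 152 \left(13 + \frac{128}{415}\right) = 152 \cdot \frac{5523}{415} = \frac{839496}{415}$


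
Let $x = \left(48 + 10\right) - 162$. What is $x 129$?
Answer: $-13416$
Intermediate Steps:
$x = -104$ ($x = 58 - 162 = -104$)
$x 129 = \left(-104\right) 129 = -13416$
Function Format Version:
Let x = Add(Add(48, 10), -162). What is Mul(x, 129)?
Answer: -13416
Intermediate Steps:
x = -104 (x = Add(58, -162) = -104)
Mul(x, 129) = Mul(-104, 129) = -13416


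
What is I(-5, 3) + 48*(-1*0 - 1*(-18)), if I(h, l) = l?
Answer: 867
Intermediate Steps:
I(-5, 3) + 48*(-1*0 - 1*(-18)) = 3 + 48*(-1*0 - 1*(-18)) = 3 + 48*(0 + 18) = 3 + 48*18 = 3 + 864 = 867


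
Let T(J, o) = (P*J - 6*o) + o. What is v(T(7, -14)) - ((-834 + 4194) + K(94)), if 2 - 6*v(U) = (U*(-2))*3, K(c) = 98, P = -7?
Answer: -10310/3 ≈ -3436.7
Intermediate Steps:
T(J, o) = -7*J - 5*o (T(J, o) = (-7*J - 6*o) + o = -7*J - 5*o)
v(U) = 1/3 + U (v(U) = 1/3 - U*(-2)*3/6 = 1/3 - (-2*U)*3/6 = 1/3 - (-1)*U = 1/3 + U)
v(T(7, -14)) - ((-834 + 4194) + K(94)) = (1/3 + (-7*7 - 5*(-14))) - ((-834 + 4194) + 98) = (1/3 + (-49 + 70)) - (3360 + 98) = (1/3 + 21) - 1*3458 = 64/3 - 3458 = -10310/3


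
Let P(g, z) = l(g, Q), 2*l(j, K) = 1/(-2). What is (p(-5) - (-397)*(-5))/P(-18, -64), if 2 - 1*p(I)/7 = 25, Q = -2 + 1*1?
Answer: 8584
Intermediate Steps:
Q = -1 (Q = -2 + 1 = -1)
l(j, K) = -¼ (l(j, K) = (½)/(-2) = (½)*(-½) = -¼)
p(I) = -161 (p(I) = 14 - 7*25 = 14 - 175 = -161)
P(g, z) = -¼
(p(-5) - (-397)*(-5))/P(-18, -64) = (-161 - (-397)*(-5))/(-¼) = (-161 - 1*1985)*(-4) = (-161 - 1985)*(-4) = -2146*(-4) = 8584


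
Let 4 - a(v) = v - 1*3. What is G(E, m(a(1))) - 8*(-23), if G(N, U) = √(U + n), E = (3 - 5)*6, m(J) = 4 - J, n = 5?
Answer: 184 + √3 ≈ 185.73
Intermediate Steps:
a(v) = 7 - v (a(v) = 4 - (v - 1*3) = 4 - (v - 3) = 4 - (-3 + v) = 4 + (3 - v) = 7 - v)
E = -12 (E = -2*6 = -12)
G(N, U) = √(5 + U) (G(N, U) = √(U + 5) = √(5 + U))
G(E, m(a(1))) - 8*(-23) = √(5 + (4 - (7 - 1*1))) - 8*(-23) = √(5 + (4 - (7 - 1))) + 184 = √(5 + (4 - 1*6)) + 184 = √(5 + (4 - 6)) + 184 = √(5 - 2) + 184 = √3 + 184 = 184 + √3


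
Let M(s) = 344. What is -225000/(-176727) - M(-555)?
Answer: -20189696/58909 ≈ -342.73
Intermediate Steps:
-225000/(-176727) - M(-555) = -225000/(-176727) - 1*344 = -225000*(-1/176727) - 344 = 75000/58909 - 344 = -20189696/58909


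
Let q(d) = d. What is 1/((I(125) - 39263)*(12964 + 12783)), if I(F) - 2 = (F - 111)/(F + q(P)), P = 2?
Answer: -127/128377966351 ≈ -9.8927e-10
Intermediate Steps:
I(F) = 2 + (-111 + F)/(2 + F) (I(F) = 2 + (F - 111)/(F + 2) = 2 + (-111 + F)/(2 + F))
1/((I(125) - 39263)*(12964 + 12783)) = 1/(((-107 + 3*125)/(2 + 125) - 39263)*(12964 + 12783)) = 1/(((-107 + 375)/127 - 39263)*25747) = 1/(((1/127)*268 - 39263)*25747) = 1/((268/127 - 39263)*25747) = 1/(-4986133/127*25747) = 1/(-128377966351/127) = -127/128377966351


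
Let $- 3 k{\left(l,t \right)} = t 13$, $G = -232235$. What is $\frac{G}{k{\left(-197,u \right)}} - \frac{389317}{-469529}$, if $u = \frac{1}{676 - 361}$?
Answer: $\frac{103043813673796}{6103877} \approx 1.6882 \cdot 10^{7}$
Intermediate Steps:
$u = \frac{1}{315} \approx 0.0031746$
$k{\left(l,t \right)} = - \frac{13 t}{3}$ ($k{\left(l,t \right)} = - \frac{t 13}{3} = - \frac{13 t}{3}$)
$\frac{G}{k{\left(-197,u \right)}} - \frac{389317}{-469529} = - \frac{232235}{\left(- \frac{13}{3}\right) \frac{1}{315}} - \frac{389317}{-469529} = - \frac{232235}{- \frac{13}{945}} - - \frac{389317}{469529} = \left(-232235\right) \left(- \frac{945}{13}\right) + \frac{389317}{469529} = \frac{219462075}{13} + \frac{389317}{469529} = \frac{103043813673796}{6103877}$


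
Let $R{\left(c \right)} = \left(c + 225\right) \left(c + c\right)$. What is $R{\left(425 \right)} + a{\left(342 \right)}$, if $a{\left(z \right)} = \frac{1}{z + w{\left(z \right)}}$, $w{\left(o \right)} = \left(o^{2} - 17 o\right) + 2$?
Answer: $\frac{61600435001}{111494} \approx 5.525 \cdot 10^{5}$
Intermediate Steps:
$R{\left(c \right)} = 2 c \left(225 + c\right)$ ($R{\left(c \right)} = \left(225 + c\right) 2 c = 2 c \left(225 + c\right)$)
$w{\left(o \right)} = 2 + o^{2} - 17 o$
$a{\left(z \right)} = \frac{1}{2 + z^{2} - 16 z}$ ($a{\left(z \right)} = \frac{1}{z + \left(2 + z^{2} - 17 z\right)} = \frac{1}{2 + z^{2} - 16 z}$)
$R{\left(425 \right)} + a{\left(342 \right)} = 2 \cdot 425 \left(225 + 425\right) + \frac{1}{2 + 342^{2} - 5472} = 2 \cdot 425 \cdot 650 + \frac{1}{2 + 116964 - 5472} = 552500 + \frac{1}{111494} = \frac{61600435001}{111494}$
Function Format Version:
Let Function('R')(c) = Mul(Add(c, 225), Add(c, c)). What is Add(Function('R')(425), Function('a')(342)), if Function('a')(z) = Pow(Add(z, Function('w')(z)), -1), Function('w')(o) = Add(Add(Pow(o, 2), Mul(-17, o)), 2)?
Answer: Rational(61600435001, 111494) ≈ 5.5250e+5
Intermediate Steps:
Function('R')(c) = Mul(2, c, Add(225, c)) (Function('R')(c) = Mul(Add(225, c), Mul(2, c)) = Mul(2, c, Add(225, c)))
Function('w')(o) = Add(2, Pow(o, 2), Mul(-17, o))
Function('a')(z) = Pow(Add(2, Pow(z, 2), Mul(-16, z)), -1) (Function('a')(z) = Pow(Add(z, Add(2, Pow(z, 2), Mul(-17, z))), -1) = Pow(Add(2, Pow(z, 2), Mul(-16, z)), -1))
Add(Function('R')(425), Function('a')(342)) = Add(Mul(2, 425, Add(225, 425)), Pow(Add(2, Pow(342, 2), Mul(-16, 342)), -1)) = Add(Mul(2, 425, 650), Pow(Add(2, 116964, -5472), -1)) = Add(552500, Pow(111494, -1)) = Add(552500, Rational(1, 111494)) = Rational(61600435001, 111494)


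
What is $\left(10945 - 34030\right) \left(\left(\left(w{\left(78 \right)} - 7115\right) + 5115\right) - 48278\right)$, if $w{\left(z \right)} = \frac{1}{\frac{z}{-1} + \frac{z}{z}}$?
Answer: $\frac{89371430595}{77} \approx 1.1607 \cdot 10^{9}$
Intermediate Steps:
$w{\left(z \right)} = \frac{1}{1 - z}$ ($w{\left(z \right)} = \frac{1}{z \left(-1\right) + 1} = \frac{1}{- z + 1} = \frac{1}{1 - z}$)
$\left(10945 - 34030\right) \left(\left(\left(w{\left(78 \right)} - 7115\right) + 5115\right) - 48278\right) = \left(10945 - 34030\right) \left(\left(\left(- \frac{1}{-1 + 78} - 7115\right) + 5115\right) - 48278\right) = \left(10945 - 34030\right) \left(\left(\left(- \frac{1}{77} - 7115\right) + 5115\right) - 48278\right) = - 23085 \left(\left(\left(\left(-1\right) \frac{1}{77} - 7115\right) + 5115\right) - 48278\right) = - 23085 \left(\left(\left(- \frac{1}{77} - 7115\right) + 5115\right) - 48278\right) = - 23085 \left(\left(- \frac{547856}{77} + 5115\right) - 48278\right) = - 23085 \left(- \frac{154001}{77} - 48278\right) = \left(-23085\right) \left(- \frac{3871407}{77}\right) = \frac{89371430595}{77}$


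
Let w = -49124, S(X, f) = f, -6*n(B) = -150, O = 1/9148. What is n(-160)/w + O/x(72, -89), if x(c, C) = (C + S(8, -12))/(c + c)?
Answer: -7543139/11347005388 ≈ -0.00066477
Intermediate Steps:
O = 1/9148 ≈ 0.00010931
n(B) = 25 (n(B) = -1/6*(-150) = 25)
x(c, C) = (-12 + C)/(2*c) (x(c, C) = (C - 12)/(c + c) = (-12 + C)/((2*c)) = (-12 + C)*(1/(2*c)) = (-12 + C)/(2*c))
n(-160)/w + O/x(72, -89) = 25/(-49124) + 1/(9148*(((1/2)*(-12 - 89)/72))) = 25*(-1/49124) + 1/(9148*(((1/2)*(1/72)*(-101)))) = -25/49124 + 1/(9148*(-101/144)) = -25/49124 + (1/9148)*(-144/101) = -25/49124 - 36/230987 = -7543139/11347005388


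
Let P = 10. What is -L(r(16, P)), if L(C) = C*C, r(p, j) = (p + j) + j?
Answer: -1296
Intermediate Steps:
r(p, j) = p + 2*j (r(p, j) = (j + p) + j = p + 2*j)
L(C) = C²
-L(r(16, P)) = -(16 + 2*10)² = -(16 + 20)² = -1*36² = -1*1296 = -1296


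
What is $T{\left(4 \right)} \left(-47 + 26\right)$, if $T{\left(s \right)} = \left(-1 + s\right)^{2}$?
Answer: $-189$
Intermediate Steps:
$T{\left(4 \right)} \left(-47 + 26\right) = \left(-1 + 4\right)^{2} \left(-47 + 26\right) = 3^{2} \left(-21\right) = 9 \left(-21\right) = -189$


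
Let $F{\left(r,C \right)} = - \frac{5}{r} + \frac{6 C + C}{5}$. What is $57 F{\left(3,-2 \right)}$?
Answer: $- \frac{1273}{5} \approx -254.6$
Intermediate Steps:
$F{\left(r,C \right)} = - \frac{5}{r} + \frac{7 C}{5}$ ($F{\left(r,C \right)} = - \frac{5}{r} + 7 C \frac{1}{5} = - \frac{5}{r} + \frac{7 C}{5}$)
$57 F{\left(3,-2 \right)} = 57 \left(- \frac{5}{3} + \frac{7}{5} \left(-2\right)\right) = 57 \left(\left(-5\right) \frac{1}{3} - \frac{14}{5}\right) = 57 \left(- \frac{5}{3} - \frac{14}{5}\right) = 57 \left(- \frac{67}{15}\right) = - \frac{1273}{5}$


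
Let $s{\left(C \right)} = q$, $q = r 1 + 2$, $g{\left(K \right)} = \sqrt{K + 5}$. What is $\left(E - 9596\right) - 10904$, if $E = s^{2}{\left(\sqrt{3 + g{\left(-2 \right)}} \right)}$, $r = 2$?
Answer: $-20484$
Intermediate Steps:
$g{\left(K \right)} = \sqrt{5 + K}$
$q = 4$ ($q = 2 \cdot 1 + 2 = 2 + 2 = 4$)
$s{\left(C \right)} = 4$
$E = 16$ ($E = 4^{2} = 16$)
$\left(E - 9596\right) - 10904 = \left(16 - 9596\right) - 10904 = -9580 - 10904 = -20484$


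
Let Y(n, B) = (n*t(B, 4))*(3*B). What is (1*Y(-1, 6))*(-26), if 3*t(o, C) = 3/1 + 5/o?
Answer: 598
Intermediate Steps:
t(o, C) = 1 + 5/(3*o) (t(o, C) = (3/1 + 5/o)/3 = (3*1 + 5/o)/3 = (3 + 5/o)/3 = 1 + 5/(3*o))
Y(n, B) = 3*n*(5/3 + B) (Y(n, B) = (n*((5/3 + B)/B))*(3*B) = (n*(5/3 + B)/B)*(3*B) = 3*n*(5/3 + B))
(1*Y(-1, 6))*(-26) = (1*(-(5 + 3*6)))*(-26) = (1*(-(5 + 18)))*(-26) = (1*(-1*23))*(-26) = (1*(-23))*(-26) = -23*(-26) = 598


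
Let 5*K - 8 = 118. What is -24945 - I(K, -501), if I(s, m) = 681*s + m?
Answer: -208026/5 ≈ -41605.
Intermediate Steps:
K = 126/5 (K = 8/5 + (⅕)*118 = 8/5 + 118/5 = 126/5 ≈ 25.200)
I(s, m) = m + 681*s
-24945 - I(K, -501) = -24945 - (-501 + 681*(126/5)) = -24945 - (-501 + 85806/5) = -24945 - 1*83301/5 = -24945 - 83301/5 = -208026/5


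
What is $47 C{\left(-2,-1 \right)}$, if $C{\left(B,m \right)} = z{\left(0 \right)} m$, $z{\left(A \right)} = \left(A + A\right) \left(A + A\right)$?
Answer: $0$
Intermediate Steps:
$z{\left(A \right)} = 4 A^{2}$ ($z{\left(A \right)} = 2 A 2 A = 4 A^{2}$)
$C{\left(B,m \right)} = 0$ ($C{\left(B,m \right)} = 4 \cdot 0^{2} m = 4 \cdot 0 m = 0 m = 0$)
$47 C{\left(-2,-1 \right)} = 47 \cdot 0 = 0$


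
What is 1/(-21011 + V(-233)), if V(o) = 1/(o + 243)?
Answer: -10/210109 ≈ -4.7594e-5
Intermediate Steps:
V(o) = 1/(243 + o)
1/(-21011 + V(-233)) = 1/(-21011 + 1/(243 - 233)) = 1/(-21011 + 1/10) = 1/(-21011 + ⅒) = 1/(-210109/10) = -10/210109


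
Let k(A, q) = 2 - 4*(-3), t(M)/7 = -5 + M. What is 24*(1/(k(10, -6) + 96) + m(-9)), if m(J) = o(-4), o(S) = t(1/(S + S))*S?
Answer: 189432/55 ≈ 3444.2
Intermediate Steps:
t(M) = -35 + 7*M (t(M) = 7*(-5 + M) = -35 + 7*M)
k(A, q) = 14 (k(A, q) = 2 + 12 = 14)
o(S) = S*(-35 + 7/(2*S)) (o(S) = (-35 + 7/(S + S))*S = (-35 + 7/((2*S)))*S = (-35 + 7*(1/(2*S)))*S = (-35 + 7/(2*S))*S = S*(-35 + 7/(2*S)))
m(J) = 287/2 (m(J) = 7/2 - 35*(-4) = 7/2 + 140 = 287/2)
24*(1/(k(10, -6) + 96) + m(-9)) = 24*(1/(14 + 96) + 287/2) = 24*(1/110 + 287/2) = 24*(7893/55) = 189432/55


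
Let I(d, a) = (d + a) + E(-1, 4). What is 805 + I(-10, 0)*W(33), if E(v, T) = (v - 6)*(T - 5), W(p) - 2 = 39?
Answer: 682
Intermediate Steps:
W(p) = 41 (W(p) = 2 + 39 = 41)
E(v, T) = (-6 + v)*(-5 + T)
I(d, a) = 7 + a + d (I(d, a) = (d + a) + (30 - 6*4 - 5*(-1) + 4*(-1)) = (a + d) + (30 - 24 + 5 - 4) = (a + d) + 7 = 7 + a + d)
805 + I(-10, 0)*W(33) = 805 + (7 + 0 - 10)*41 = 805 - 3*41 = 805 - 123 = 682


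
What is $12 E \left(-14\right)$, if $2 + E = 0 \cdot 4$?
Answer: $336$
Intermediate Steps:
$E = -2$ ($E = -2 + 0 \cdot 4 = -2 + 0 = -2$)
$12 E \left(-14\right) = 12 \left(-2\right) \left(-14\right) = \left(-24\right) \left(-14\right) = 336$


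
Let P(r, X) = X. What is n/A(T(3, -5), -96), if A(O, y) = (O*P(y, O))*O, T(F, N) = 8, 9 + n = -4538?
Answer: -4547/512 ≈ -8.8809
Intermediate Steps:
n = -4547 (n = -9 - 4538 = -4547)
A(O, y) = O**3 (A(O, y) = (O*O)*O = O**2*O = O**3)
n/A(T(3, -5), -96) = -4547/(8**3) = -4547/512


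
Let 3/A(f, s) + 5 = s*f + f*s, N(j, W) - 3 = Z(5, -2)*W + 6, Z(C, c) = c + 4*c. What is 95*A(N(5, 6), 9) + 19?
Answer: 17252/923 ≈ 18.691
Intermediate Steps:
Z(C, c) = 5*c
N(j, W) = 9 - 10*W (N(j, W) = 3 + ((5*(-2))*W + 6) = 3 + (-10*W + 6) = 3 + (6 - 10*W) = 9 - 10*W)
A(f, s) = 3/(-5 + 2*f*s) (A(f, s) = 3/(-5 + (s*f + f*s)) = 3/(-5 + (f*s + f*s)) = 3/(-5 + 2*f*s))
95*A(N(5, 6), 9) + 19 = 95*(3/(-5 + 2*(9 - 10*6)*9)) + 19 = 95*(3/(-5 + 2*(9 - 60)*9)) + 19 = 95*(3/(-5 + 2*(-51)*9)) + 19 = 95*(3/(-5 - 918)) + 19 = 95*(3/(-923)) + 19 = 95*(3*(-1/923)) + 19 = 95*(-3/923) + 19 = -285/923 + 19 = 17252/923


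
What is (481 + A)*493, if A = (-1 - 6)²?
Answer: 261290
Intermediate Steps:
A = 49 (A = (-7)² = 49)
(481 + A)*493 = (481 + 49)*493 = 530*493 = 261290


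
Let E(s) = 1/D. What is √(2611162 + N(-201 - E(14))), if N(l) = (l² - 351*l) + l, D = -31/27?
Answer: √2615129698/31 ≈ 1649.6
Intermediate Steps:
D = -31/27 (D = -31*1/27 = -31/27 ≈ -1.1481)
E(s) = -27/31 (E(s) = 1/(-31/27) = -27/31)
N(l) = l² - 350*l
√(2611162 + N(-201 - E(14))) = √(2611162 + (-201 - 1*(-27/31))*(-350 + (-201 - 1*(-27/31)))) = √(2611162 + (-201 + 27/31)*(-350 + (-201 + 27/31))) = √(2611162 - 6204*(-350 - 6204/31)/31) = √(2611162 - 6204/31*(-17054/31)) = √(2611162 + 105803016/961) = √(2615129698/961) = √2615129698/31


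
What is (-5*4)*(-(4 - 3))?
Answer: 20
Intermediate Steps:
(-5*4)*(-(4 - 3)) = -(-20) = -20*(-1) = 20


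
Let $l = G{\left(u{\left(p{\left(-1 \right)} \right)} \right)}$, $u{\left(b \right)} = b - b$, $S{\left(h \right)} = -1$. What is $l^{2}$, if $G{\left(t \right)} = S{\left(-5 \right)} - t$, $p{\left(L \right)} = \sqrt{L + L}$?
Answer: $1$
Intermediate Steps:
$p{\left(L \right)} = \sqrt{2} \sqrt{L}$ ($p{\left(L \right)} = \sqrt{2 L} = \sqrt{2} \sqrt{L}$)
$u{\left(b \right)} = 0$
$G{\left(t \right)} = -1 - t$
$l = -1$ ($l = -1 - 0 = -1 + 0 = -1$)
$l^{2} = \left(-1\right)^{2} = 1$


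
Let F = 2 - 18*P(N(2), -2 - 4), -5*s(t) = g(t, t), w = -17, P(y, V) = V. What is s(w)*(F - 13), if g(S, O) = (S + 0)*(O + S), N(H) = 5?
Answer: -56066/5 ≈ -11213.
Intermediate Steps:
g(S, O) = S*(O + S)
s(t) = -2*t²/5 (s(t) = -t*(t + t)/5 = -t*2*t/5 = -2*t²/5)
F = 110 (F = 2 - 18*(-2 - 4) = 2 - 18*(-6) = 2 + 108 = 110)
s(w)*(F - 13) = (-⅖*(-17)²)*(110 - 13) = -⅖*289*97 = -578/5*97 = -56066/5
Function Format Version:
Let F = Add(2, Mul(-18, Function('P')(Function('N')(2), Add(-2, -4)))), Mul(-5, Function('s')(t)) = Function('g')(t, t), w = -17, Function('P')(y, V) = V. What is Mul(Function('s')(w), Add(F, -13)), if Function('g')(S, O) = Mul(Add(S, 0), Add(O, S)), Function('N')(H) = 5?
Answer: Rational(-56066, 5) ≈ -11213.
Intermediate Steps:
Function('g')(S, O) = Mul(S, Add(O, S))
Function('s')(t) = Mul(Rational(-2, 5), Pow(t, 2)) (Function('s')(t) = Mul(Rational(-1, 5), Mul(t, Add(t, t))) = Mul(Rational(-1, 5), Mul(t, Mul(2, t))) = Mul(Rational(-1, 5), Mul(2, Pow(t, 2))) = Mul(Rational(-2, 5), Pow(t, 2)))
F = 110 (F = Add(2, Mul(-18, Add(-2, -4))) = Add(2, Mul(-18, -6)) = Add(2, 108) = 110)
Mul(Function('s')(w), Add(F, -13)) = Mul(Mul(Rational(-2, 5), Pow(-17, 2)), Add(110, -13)) = Mul(Mul(Rational(-2, 5), 289), 97) = Mul(Rational(-578, 5), 97) = Rational(-56066, 5)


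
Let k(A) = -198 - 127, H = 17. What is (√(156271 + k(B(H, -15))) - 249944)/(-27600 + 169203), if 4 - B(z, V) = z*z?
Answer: -249944/141603 + √155946/141603 ≈ -1.7623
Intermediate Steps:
B(z, V) = 4 - z² (B(z, V) = 4 - z*z = 4 - z²)
k(A) = -325
(√(156271 + k(B(H, -15))) - 249944)/(-27600 + 169203) = (√(156271 - 325) - 249944)/(-27600 + 169203) = (√155946 - 249944)/141603 = (-249944 + √155946)*(1/141603) = -249944/141603 + √155946/141603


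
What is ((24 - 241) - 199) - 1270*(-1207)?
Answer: 1532474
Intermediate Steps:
((24 - 241) - 199) - 1270*(-1207) = (-217 - 199) + 1532890 = -416 + 1532890 = 1532474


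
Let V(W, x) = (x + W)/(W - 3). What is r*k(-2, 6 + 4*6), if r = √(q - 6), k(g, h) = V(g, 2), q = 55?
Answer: 0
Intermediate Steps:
V(W, x) = (W + x)/(-3 + W)
k(g, h) = (2 + g)/(-3 + g) (k(g, h) = (g + 2)/(-3 + g) = (2 + g)/(-3 + g))
r = 7 (r = √(55 - 6) = √49 = 7)
r*k(-2, 6 + 4*6) = 7*((2 - 2)/(-3 - 2)) = 7*(0/(-5)) = 7*(-⅕*0) = 7*0 = 0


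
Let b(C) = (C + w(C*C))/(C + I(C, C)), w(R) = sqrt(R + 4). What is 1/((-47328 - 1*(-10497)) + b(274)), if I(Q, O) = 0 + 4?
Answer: -355796354/13103984827807 - 139*sqrt(18770)/26207969655614 ≈ -2.7153e-5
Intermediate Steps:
I(Q, O) = 4
w(R) = sqrt(4 + R)
b(C) = (C + sqrt(4 + C**2))/(4 + C) (b(C) = (C + sqrt(4 + C*C))/(C + 4) = (C + sqrt(4 + C**2))/(4 + C))
1/((-47328 - 1*(-10497)) + b(274)) = 1/((-47328 - 1*(-10497)) + (274 + sqrt(4 + 274**2))/(4 + 274)) = 1/((-47328 + 10497) + (274 + sqrt(4 + 75076))/278) = 1/(-36831 + (274 + sqrt(75080))/278) = 1/(-36831 + (274 + 2*sqrt(18770))/278) = 1/(-36831 + (137/139 + sqrt(18770)/139)) = 1/(-5119372/139 + sqrt(18770)/139)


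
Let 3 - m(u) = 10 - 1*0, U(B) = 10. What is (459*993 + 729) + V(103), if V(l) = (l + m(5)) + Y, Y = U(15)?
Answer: 456622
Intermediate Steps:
Y = 10
m(u) = -7 (m(u) = 3 - (10 - 1*0) = 3 - (10 + 0) = 3 - 1*10 = 3 - 10 = -7)
V(l) = 3 + l (V(l) = (l - 7) + 10 = (-7 + l) + 10 = 3 + l)
(459*993 + 729) + V(103) = (459*993 + 729) + (3 + 103) = (455787 + 729) + 106 = 456516 + 106 = 456622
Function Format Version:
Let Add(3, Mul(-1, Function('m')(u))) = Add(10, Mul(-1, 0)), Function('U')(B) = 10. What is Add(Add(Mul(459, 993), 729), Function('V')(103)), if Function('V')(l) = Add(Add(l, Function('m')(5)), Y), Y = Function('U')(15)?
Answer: 456622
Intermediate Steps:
Y = 10
Function('m')(u) = -7 (Function('m')(u) = Add(3, Mul(-1, Add(10, Mul(-1, 0)))) = Add(3, Mul(-1, Add(10, 0))) = Add(3, Mul(-1, 10)) = Add(3, -10) = -7)
Function('V')(l) = Add(3, l) (Function('V')(l) = Add(Add(l, -7), 10) = Add(Add(-7, l), 10) = Add(3, l))
Add(Add(Mul(459, 993), 729), Function('V')(103)) = Add(Add(Mul(459, 993), 729), Add(3, 103)) = Add(Add(455787, 729), 106) = Add(456516, 106) = 456622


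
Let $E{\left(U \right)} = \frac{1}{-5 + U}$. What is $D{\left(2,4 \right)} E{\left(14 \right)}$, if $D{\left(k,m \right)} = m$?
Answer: $\frac{4}{9} \approx 0.44444$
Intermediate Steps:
$D{\left(2,4 \right)} E{\left(14 \right)} = \frac{4}{-5 + 14} = \frac{4}{9}$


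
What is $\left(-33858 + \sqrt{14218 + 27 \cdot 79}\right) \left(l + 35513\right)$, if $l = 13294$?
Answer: $-1652507406 + 48807 \sqrt{16351} \approx -1.6463 \cdot 10^{9}$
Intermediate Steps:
$\left(-33858 + \sqrt{14218 + 27 \cdot 79}\right) \left(l + 35513\right) = \left(-33858 + \sqrt{14218 + 27 \cdot 79}\right) \left(13294 + 35513\right) = \left(-33858 + \sqrt{14218 + 2133}\right) 48807 = \left(-33858 + \sqrt{16351}\right) 48807 = -1652507406 + 48807 \sqrt{16351}$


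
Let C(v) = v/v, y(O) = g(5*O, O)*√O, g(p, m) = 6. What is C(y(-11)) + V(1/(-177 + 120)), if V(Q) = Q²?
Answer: 3250/3249 ≈ 1.0003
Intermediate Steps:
y(O) = 6*√O
C(v) = 1
C(y(-11)) + V(1/(-177 + 120)) = 1 + (1/(-177 + 120))² = 1 + (1/(-57))² = 1 + (-1/57)² = 1 + 1/3249 = 3250/3249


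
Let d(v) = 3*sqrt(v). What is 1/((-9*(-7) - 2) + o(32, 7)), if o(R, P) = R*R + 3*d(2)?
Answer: 1085/1177063 - 9*sqrt(2)/1177063 ≈ 0.00091097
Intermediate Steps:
o(R, P) = R**2 + 9*sqrt(2) (o(R, P) = R*R + 3*(3*sqrt(2)) = R**2 + 9*sqrt(2))
1/((-9*(-7) - 2) + o(32, 7)) = 1/((-9*(-7) - 2) + (32**2 + 9*sqrt(2))) = 1/((63 - 2) + (1024 + 9*sqrt(2))) = 1/(61 + (1024 + 9*sqrt(2))) = 1/(1085 + 9*sqrt(2))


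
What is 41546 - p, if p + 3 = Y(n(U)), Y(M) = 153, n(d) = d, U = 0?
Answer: 41396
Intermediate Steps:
p = 150 (p = -3 + 153 = 150)
41546 - p = 41546 - 1*150 = 41546 - 150 = 41396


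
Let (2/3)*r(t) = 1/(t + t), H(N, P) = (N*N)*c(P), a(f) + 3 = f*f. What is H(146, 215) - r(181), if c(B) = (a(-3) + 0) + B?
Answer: 3410645261/724 ≈ 4.7108e+6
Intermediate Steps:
a(f) = -3 + f² (a(f) = -3 + f*f = -3 + f²)
c(B) = 6 + B (c(B) = ((-3 + (-3)²) + 0) + B = ((-3 + 9) + 0) + B = (6 + 0) + B = 6 + B)
H(N, P) = N²*(6 + P) (H(N, P) = (N*N)*(6 + P) = N²*(6 + P))
r(t) = 3/(4*t) (r(t) = 3/(2*(t + t)) = 3/(2*((2*t))) = 3*(1/(2*t))/2 = 3/(4*t))
H(146, 215) - r(181) = 146²*(6 + 215) - 3/(4*181) = 21316*221 - 3/(4*181) = 4710836 - 1*3/724 = 4710836 - 3/724 = 3410645261/724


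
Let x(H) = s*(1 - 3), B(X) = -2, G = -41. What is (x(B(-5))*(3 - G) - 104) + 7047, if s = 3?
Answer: 6679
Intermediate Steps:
x(H) = -6 (x(H) = 3*(1 - 3) = 3*(-2) = -6)
(x(B(-5))*(3 - G) - 104) + 7047 = (-6*(3 - 1*(-41)) - 104) + 7047 = (-6*(3 + 41) - 104) + 7047 = (-6*44 - 104) + 7047 = (-264 - 104) + 7047 = -368 + 7047 = 6679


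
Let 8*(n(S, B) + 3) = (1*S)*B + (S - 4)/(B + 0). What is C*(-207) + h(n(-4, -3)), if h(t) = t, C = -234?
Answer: 290621/6 ≈ 48437.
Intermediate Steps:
n(S, B) = -3 + B*S/8 + (-4 + S)/(8*B) (n(S, B) = -3 + ((1*S)*B + (S - 4)/(B + 0))/8 = -3 + (S*B + (-4 + S)/B)/8 = -3 + (B*S + (-4 + S)/B)/8 = -3 + (B*S/8 + (-4 + S)/(8*B)) = -3 + B*S/8 + (-4 + S)/(8*B))
C*(-207) + h(n(-4, -3)) = -234*(-207) + (1/8)*(-4 - 4 - 3*(-24 - 3*(-4)))/(-3) = 48438 + (1/8)*(-1/3)*(-4 - 4 - 3*(-24 + 12)) = 48438 + (1/8)*(-1/3)*(-4 - 4 - 3*(-12)) = 48438 + (1/8)*(-1/3)*(-4 - 4 + 36) = 48438 + (1/8)*(-1/3)*28 = 48438 - 7/6 = 290621/6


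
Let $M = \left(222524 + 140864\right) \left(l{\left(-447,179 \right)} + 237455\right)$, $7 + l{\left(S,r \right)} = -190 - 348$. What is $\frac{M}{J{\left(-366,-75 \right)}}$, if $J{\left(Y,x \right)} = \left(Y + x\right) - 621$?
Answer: $- \frac{14348375180}{177} \approx -8.1064 \cdot 10^{7}$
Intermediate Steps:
$l{\left(S,r \right)} = -545$ ($l{\left(S,r \right)} = -7 - 538 = -545$)
$J{\left(Y,x \right)} = -621 + Y + x$
$M = 86090251080$ ($M = \left(222524 + 140864\right) \left(-545 + 237455\right) = 363388 \cdot 236910 = 86090251080$)
$\frac{M}{J{\left(-366,-75 \right)}} = \frac{86090251080}{-621 - 366 - 75} = \frac{86090251080}{-1062} = 86090251080 \left(- \frac{1}{1062}\right) = - \frac{14348375180}{177}$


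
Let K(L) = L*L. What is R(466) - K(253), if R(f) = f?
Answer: -63543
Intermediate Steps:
K(L) = L²
R(466) - K(253) = 466 - 1*253² = 466 - 1*64009 = 466 - 64009 = -63543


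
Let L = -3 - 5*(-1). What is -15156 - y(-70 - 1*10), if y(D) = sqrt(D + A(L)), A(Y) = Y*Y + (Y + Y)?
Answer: -15156 - 6*I*sqrt(2) ≈ -15156.0 - 8.4853*I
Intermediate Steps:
L = 2 (L = -3 + 5 = 2)
A(Y) = Y**2 + 2*Y
y(D) = sqrt(8 + D) (y(D) = sqrt(D + 2*(2 + 2)) = sqrt(D + 2*4) = sqrt(D + 8) = sqrt(8 + D))
-15156 - y(-70 - 1*10) = -15156 - sqrt(8 + (-70 - 1*10)) = -15156 - sqrt(8 + (-70 - 10)) = -15156 - sqrt(8 - 80) = -15156 - sqrt(-72) = -15156 - 6*I*sqrt(2)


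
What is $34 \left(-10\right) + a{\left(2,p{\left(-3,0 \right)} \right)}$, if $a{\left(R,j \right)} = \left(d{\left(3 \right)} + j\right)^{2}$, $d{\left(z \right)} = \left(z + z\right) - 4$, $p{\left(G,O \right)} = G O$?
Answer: $-336$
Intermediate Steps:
$d{\left(z \right)} = -4 + 2 z$ ($d{\left(z \right)} = 2 z - 4 = -4 + 2 z$)
$a{\left(R,j \right)} = \left(2 + j\right)^{2}$ ($a{\left(R,j \right)} = \left(\left(-4 + 2 \cdot 3\right) + j\right)^{2} = \left(\left(-4 + 6\right) + j\right)^{2} = \left(2 + j\right)^{2}$)
$34 \left(-10\right) + a{\left(2,p{\left(-3,0 \right)} \right)} = 34 \left(-10\right) + \left(2 - 0\right)^{2} = -340 + \left(2 + 0\right)^{2} = -340 + 2^{2} = -340 + 4 = -336$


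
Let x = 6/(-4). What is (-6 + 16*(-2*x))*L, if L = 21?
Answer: 882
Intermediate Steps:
x = -3/2 (x = 6*(-¼) = -3/2 ≈ -1.5000)
(-6 + 16*(-2*x))*L = (-6 + 16*(-2*(-3/2)))*21 = (-6 + 16*3)*21 = (-6 + 48)*21 = 42*21 = 882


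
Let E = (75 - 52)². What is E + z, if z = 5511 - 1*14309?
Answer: -8269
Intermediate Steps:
E = 529 (E = 23² = 529)
z = -8798 (z = 5511 - 14309 = -8798)
E + z = 529 - 8798 = -8269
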